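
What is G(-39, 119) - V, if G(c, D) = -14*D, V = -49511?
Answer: 47845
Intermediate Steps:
G(-39, 119) - V = -14*119 - 1*(-49511) = -1666 + 49511 = 47845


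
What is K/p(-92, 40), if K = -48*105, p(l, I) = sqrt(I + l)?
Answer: 2520*I*sqrt(13)/13 ≈ 698.92*I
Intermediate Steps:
K = -5040
K/p(-92, 40) = -5040/sqrt(40 - 92) = -5040*(-I*sqrt(13)/26) = -(-2520)*I*sqrt(13)/13 = 2520*I*sqrt(13)/13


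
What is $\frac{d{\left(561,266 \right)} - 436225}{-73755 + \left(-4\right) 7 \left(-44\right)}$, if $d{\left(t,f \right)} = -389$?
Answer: $\frac{436614}{72523} \approx 6.0204$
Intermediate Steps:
$\frac{d{\left(561,266 \right)} - 436225}{-73755 + \left(-4\right) 7 \left(-44\right)} = \frac{-389 - 436225}{-73755 + \left(-4\right) 7 \left(-44\right)} = - \frac{436614}{-73755 - -1232} = - \frac{436614}{-73755 + 1232} = - \frac{436614}{-72523} = \left(-436614\right) \left(- \frac{1}{72523}\right) = \frac{436614}{72523}$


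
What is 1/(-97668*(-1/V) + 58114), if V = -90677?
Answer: 90677/5269505510 ≈ 1.7208e-5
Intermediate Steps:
1/(-97668*(-1/V) + 58114) = 1/(-97668/((-1*(-90677))) + 58114) = 1/(-97668/90677 + 58114) = 1/(5269505510/90677) = 90677/5269505510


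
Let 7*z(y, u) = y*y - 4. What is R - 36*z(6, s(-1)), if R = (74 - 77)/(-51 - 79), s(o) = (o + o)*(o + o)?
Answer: -149739/910 ≈ -164.55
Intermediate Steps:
s(o) = 4*o² (s(o) = (2*o)*(2*o) = 4*o²)
z(y, u) = -4/7 + y²/7 (z(y, u) = (y*y - 4)/7 = (y² - 4)/7 = (-4 + y²)/7 = -4/7 + y²/7)
R = 3/130 (R = -3/(-130) = -3*(-1/130) = 3/130 ≈ 0.023077)
R - 36*z(6, s(-1)) = 3/130 - 36*(-4/7 + (⅐)*6²) = 3/130 - 36*(-4/7 + (⅐)*36) = 3/130 - 36*(-4/7 + 36/7) = 3/130 - 36*32/7 = 3/130 - 1152/7 = -149739/910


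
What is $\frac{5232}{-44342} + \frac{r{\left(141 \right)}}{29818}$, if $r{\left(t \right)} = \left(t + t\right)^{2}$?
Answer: $\frac{842561358}{330547439} \approx 2.549$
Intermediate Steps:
$r{\left(t \right)} = 4 t^{2}$ ($r{\left(t \right)} = \left(2 t\right)^{2} = 4 t^{2}$)
$\frac{5232}{-44342} + \frac{r{\left(141 \right)}}{29818} = \frac{5232}{-44342} + \frac{4 \cdot 141^{2}}{29818} = 5232 \left(- \frac{1}{44342}\right) + 4 \cdot 19881 \cdot \frac{1}{29818} = - \frac{2616}{22171} + 79524 \cdot \frac{1}{29818} = - \frac{2616}{22171} + \frac{39762}{14909} = \frac{842561358}{330547439}$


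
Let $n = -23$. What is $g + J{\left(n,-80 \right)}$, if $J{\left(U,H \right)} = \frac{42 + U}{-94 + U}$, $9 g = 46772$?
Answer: $\frac{608017}{117} \approx 5196.7$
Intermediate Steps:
$g = \frac{46772}{9}$ ($g = \frac{1}{9} \cdot 46772 = \frac{46772}{9} \approx 5196.9$)
$J{\left(U,H \right)} = \frac{42 + U}{-94 + U}$
$g + J{\left(n,-80 \right)} = \frac{46772}{9} + \frac{42 - 23}{-94 - 23} = \frac{46772}{9} + \frac{1}{-117} \cdot 19 = \frac{46772}{9} - \frac{19}{117} = \frac{608017}{117}$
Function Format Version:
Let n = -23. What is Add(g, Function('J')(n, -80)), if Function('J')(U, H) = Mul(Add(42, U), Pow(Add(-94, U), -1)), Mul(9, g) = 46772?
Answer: Rational(608017, 117) ≈ 5196.7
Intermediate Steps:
g = Rational(46772, 9) (g = Mul(Rational(1, 9), 46772) = Rational(46772, 9) ≈ 5196.9)
Function('J')(U, H) = Mul(Pow(Add(-94, U), -1), Add(42, U))
Add(g, Function('J')(n, -80)) = Add(Rational(46772, 9), Mul(Pow(Add(-94, -23), -1), Add(42, -23))) = Add(Rational(46772, 9), Mul(Pow(-117, -1), 19)) = Add(Rational(46772, 9), Mul(Rational(-1, 117), 19)) = Add(Rational(46772, 9), Rational(-19, 117)) = Rational(608017, 117)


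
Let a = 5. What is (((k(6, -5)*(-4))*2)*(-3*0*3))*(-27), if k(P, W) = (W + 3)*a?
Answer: 0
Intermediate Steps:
k(P, W) = 15 + 5*W (k(P, W) = (W + 3)*5 = (3 + W)*5 = 15 + 5*W)
(((k(6, -5)*(-4))*2)*(-3*0*3))*(-27) = ((((15 + 5*(-5))*(-4))*2)*(-3*0*3))*(-27) = ((((15 - 25)*(-4))*2)*(0*3))*(-27) = ((-10*(-4)*2)*0)*(-27) = ((40*2)*0)*(-27) = (80*0)*(-27) = 0*(-27) = 0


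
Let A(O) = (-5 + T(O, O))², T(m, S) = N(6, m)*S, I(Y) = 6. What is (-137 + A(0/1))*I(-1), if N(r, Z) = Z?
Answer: -672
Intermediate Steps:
T(m, S) = S*m (T(m, S) = m*S = S*m)
A(O) = (-5 + O²)² (A(O) = (-5 + O*O)² = (-5 + O²)²)
(-137 + A(0/1))*I(-1) = (-137 + (-5 + (0/1)²)²)*6 = (-137 + (-5 + (0*1)²)²)*6 = (-137 + (-5 + 0²)²)*6 = (-137 + (-5 + 0)²)*6 = (-137 + (-5)²)*6 = (-137 + 25)*6 = -112*6 = -672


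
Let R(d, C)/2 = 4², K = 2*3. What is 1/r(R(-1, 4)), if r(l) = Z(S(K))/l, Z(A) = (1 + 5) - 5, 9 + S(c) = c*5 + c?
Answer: 32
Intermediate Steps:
K = 6
S(c) = -9 + 6*c (S(c) = -9 + (c*5 + c) = -9 + (5*c + c) = -9 + 6*c)
Z(A) = 1 (Z(A) = 6 - 5 = 1)
R(d, C) = 32 (R(d, C) = 2*4² = 2*16 = 32)
r(l) = 1/l
1/r(R(-1, 4)) = 1/(1/32) = 32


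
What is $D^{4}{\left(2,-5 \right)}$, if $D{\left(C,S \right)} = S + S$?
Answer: $10000$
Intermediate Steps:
$D{\left(C,S \right)} = 2 S$
$D^{4}{\left(2,-5 \right)} = \left(2 \left(-5\right)\right)^{4} = \left(-10\right)^{4} = 10000$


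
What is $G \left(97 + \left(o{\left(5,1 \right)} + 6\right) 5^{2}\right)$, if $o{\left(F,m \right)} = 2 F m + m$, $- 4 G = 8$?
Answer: $-1044$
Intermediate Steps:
$G = -2$ ($G = \left(- \frac{1}{4}\right) 8 = -2$)
$o{\left(F,m \right)} = m + 2 F m$ ($o{\left(F,m \right)} = 2 F m + m = m + 2 F m$)
$G \left(97 + \left(o{\left(5,1 \right)} + 6\right) 5^{2}\right) = - 2 \left(97 + \left(1 \left(1 + 2 \cdot 5\right) + 6\right) 5^{2}\right) = - 2 \left(97 + \left(1 \left(1 + 10\right) + 6\right) 25\right) = - 2 \left(97 + \left(1 \cdot 11 + 6\right) 25\right) = - 2 \left(97 + \left(11 + 6\right) 25\right) = - 2 \left(97 + 17 \cdot 25\right) = - 2 \left(97 + 425\right) = \left(-2\right) 522 = -1044$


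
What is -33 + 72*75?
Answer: 5367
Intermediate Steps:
-33 + 72*75 = -33 + 5400 = 5367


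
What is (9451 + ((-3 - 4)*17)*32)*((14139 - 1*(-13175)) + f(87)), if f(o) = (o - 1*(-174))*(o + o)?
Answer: 410404104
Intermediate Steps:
f(o) = 2*o*(174 + o) (f(o) = (o + 174)*(2*o) = (174 + o)*(2*o) = 2*o*(174 + o))
(9451 + ((-3 - 4)*17)*32)*((14139 - 1*(-13175)) + f(87)) = (9451 + ((-3 - 4)*17)*32)*((14139 - 1*(-13175)) + 2*87*(174 + 87)) = (9451 - 7*17*32)*((14139 + 13175) + 2*87*261) = (9451 - 119*32)*(27314 + 45414) = (9451 - 3808)*72728 = 5643*72728 = 410404104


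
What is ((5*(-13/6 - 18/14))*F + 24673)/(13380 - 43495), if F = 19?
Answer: -1022491/1264830 ≈ -0.80840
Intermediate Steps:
((5*(-13/6 - 18/14))*F + 24673)/(13380 - 43495) = ((5*(-13/6 - 18/14))*19 + 24673)/(13380 - 43495) = ((5*(-13*⅙ - 18*1/14))*19 + 24673)/(-30115) = ((5*(-13/6 - 9/7))*19 + 24673)*(-1/30115) = ((5*(-145/42))*19 + 24673)*(-1/30115) = (-725/42*19 + 24673)*(-1/30115) = (-13775/42 + 24673)*(-1/30115) = (1022491/42)*(-1/30115) = -1022491/1264830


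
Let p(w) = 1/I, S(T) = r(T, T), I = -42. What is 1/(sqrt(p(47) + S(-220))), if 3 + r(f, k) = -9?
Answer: -I*sqrt(21210)/505 ≈ -0.28839*I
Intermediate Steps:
r(f, k) = -12 (r(f, k) = -3 - 9 = -12)
S(T) = -12
p(w) = -1/42 (p(w) = 1/(-42) = -1/42)
1/(sqrt(p(47) + S(-220))) = 1/(sqrt(-1/42 - 12)) = 1/(sqrt(-505/42)) = 1/(I*sqrt(21210)/42) = -I*sqrt(21210)/505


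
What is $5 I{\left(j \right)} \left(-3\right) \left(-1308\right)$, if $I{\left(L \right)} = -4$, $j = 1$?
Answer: $-78480$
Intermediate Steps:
$5 I{\left(j \right)} \left(-3\right) \left(-1308\right) = 5 \left(-4\right) \left(-3\right) \left(-1308\right) = \left(-20\right) \left(-3\right) \left(-1308\right) = 60 \left(-1308\right) = -78480$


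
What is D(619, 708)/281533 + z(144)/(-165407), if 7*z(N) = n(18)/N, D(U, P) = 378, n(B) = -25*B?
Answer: 501196243/372540231448 ≈ 0.0013453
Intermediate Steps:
z(N) = -450/(7*N) (z(N) = ((-25*18)/N)/7 = (-450/N)/7 = -450/(7*N))
D(619, 708)/281533 + z(144)/(-165407) = 378/281533 - 450/7/144/(-165407) = 378*(1/281533) - 450/7*1/144*(-1/165407) = 54/40219 - 25/56*(-1/165407) = 54/40219 + 25/9262792 = 501196243/372540231448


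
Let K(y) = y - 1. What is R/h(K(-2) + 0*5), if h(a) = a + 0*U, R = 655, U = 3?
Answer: -655/3 ≈ -218.33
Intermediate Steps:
K(y) = -1 + y
h(a) = a (h(a) = a + 0*3 = a + 0 = a)
R/h(K(-2) + 0*5) = 655/((-1 - 2) + 0*5) = 655/(-3 + 0) = 655/(-3) = 655*(-1/3) = -655/3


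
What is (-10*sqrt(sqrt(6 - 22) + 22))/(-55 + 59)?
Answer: -5*sqrt(22 + 4*I)/2 ≈ -11.774 - 1.0617*I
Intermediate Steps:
(-10*sqrt(sqrt(6 - 22) + 22))/(-55 + 59) = -10*sqrt(sqrt(-16) + 22)/4 = -10*sqrt(4*I + 22)*(1/4) = -10*sqrt(22 + 4*I)*(1/4) = -5*sqrt(22 + 4*I)/2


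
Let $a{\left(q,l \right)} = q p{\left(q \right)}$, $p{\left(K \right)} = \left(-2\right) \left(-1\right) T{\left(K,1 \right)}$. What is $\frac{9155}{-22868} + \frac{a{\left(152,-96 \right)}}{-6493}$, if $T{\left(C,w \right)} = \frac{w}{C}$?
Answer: $- \frac{59489151}{148481924} \approx -0.40065$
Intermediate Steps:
$p{\left(K \right)} = \frac{2}{K}$ ($p{\left(K \right)} = \left(-2\right) \left(-1\right) 1 \frac{1}{K} = \frac{2}{K}$)
$a{\left(q,l \right)} = 2$ ($a{\left(q,l \right)} = q \frac{2}{q} = 2$)
$\frac{9155}{-22868} + \frac{a{\left(152,-96 \right)}}{-6493} = \frac{9155}{-22868} + \frac{2}{-6493} = 9155 \left(- \frac{1}{22868}\right) + 2 \left(- \frac{1}{6493}\right) = - \frac{9155}{22868} - \frac{2}{6493} = - \frac{59489151}{148481924}$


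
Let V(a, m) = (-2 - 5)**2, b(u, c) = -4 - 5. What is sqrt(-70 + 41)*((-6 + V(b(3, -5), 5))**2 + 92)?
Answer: 1941*I*sqrt(29) ≈ 10453.0*I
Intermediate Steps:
b(u, c) = -9
V(a, m) = 49 (V(a, m) = (-7)**2 = 49)
sqrt(-70 + 41)*((-6 + V(b(3, -5), 5))**2 + 92) = sqrt(-70 + 41)*((-6 + 49)**2 + 92) = sqrt(-29)*(43**2 + 92) = (I*sqrt(29))*(1849 + 92) = (I*sqrt(29))*1941 = 1941*I*sqrt(29)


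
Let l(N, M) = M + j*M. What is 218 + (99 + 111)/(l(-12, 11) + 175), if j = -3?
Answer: 11188/51 ≈ 219.37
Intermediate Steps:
l(N, M) = -2*M (l(N, M) = M - 3*M = -2*M)
218 + (99 + 111)/(l(-12, 11) + 175) = 218 + (99 + 111)/(-2*11 + 175) = 218 + 210/(-22 + 175) = 218 + 210/153 = 218 + 210*(1/153) = 218 + 70/51 = 11188/51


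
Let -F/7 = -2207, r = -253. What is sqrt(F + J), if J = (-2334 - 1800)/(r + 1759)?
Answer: 29*sqrt(1157110)/251 ≈ 124.28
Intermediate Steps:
F = 15449 (F = -7*(-2207) = 15449)
J = -689/251 (J = (-2334 - 1800)/(-253 + 1759) = -4134/1506 = -4134*1/1506 = -689/251 ≈ -2.7450)
sqrt(F + J) = sqrt(15449 - 689/251) = sqrt(3877010/251) = 29*sqrt(1157110)/251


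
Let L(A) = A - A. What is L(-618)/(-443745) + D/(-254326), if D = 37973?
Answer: -37973/254326 ≈ -0.14931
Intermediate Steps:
L(A) = 0
L(-618)/(-443745) + D/(-254326) = 0/(-443745) + 37973/(-254326) = 0*(-1/443745) + 37973*(-1/254326) = 0 - 37973/254326 = -37973/254326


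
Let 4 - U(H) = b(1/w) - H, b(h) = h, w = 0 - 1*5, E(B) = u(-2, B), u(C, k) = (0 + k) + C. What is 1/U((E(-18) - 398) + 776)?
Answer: 5/1811 ≈ 0.0027609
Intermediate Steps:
u(C, k) = C + k (u(C, k) = k + C = C + k)
E(B) = -2 + B
w = -5 (w = 0 - 5 = -5)
U(H) = 21/5 + H (U(H) = 4 - (1/(-5) - H) = 4 - (-1/5 - H) = 4 + (1/5 + H) = 21/5 + H)
1/U((E(-18) - 398) + 776) = 1/(21/5 + (((-2 - 18) - 398) + 776)) = 1/(21/5 + ((-20 - 398) + 776)) = 1/(21/5 + (-418 + 776)) = 1/(21/5 + 358) = 1/(1811/5) = 5/1811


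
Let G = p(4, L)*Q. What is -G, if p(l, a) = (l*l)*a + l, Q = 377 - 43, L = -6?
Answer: 30728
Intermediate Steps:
Q = 334
p(l, a) = l + a*l² (p(l, a) = l²*a + l = a*l² + l = l + a*l²)
G = -30728 (G = (4*(1 - 6*4))*334 = (4*(1 - 24))*334 = (4*(-23))*334 = -92*334 = -30728)
-G = -1*(-30728) = 30728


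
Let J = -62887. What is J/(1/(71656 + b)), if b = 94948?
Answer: -10477225748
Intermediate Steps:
J/(1/(71656 + b)) = -62887/(1/(71656 + 94948)) = -62887/(1/166604) = -62887/1/166604 = -62887*166604 = -10477225748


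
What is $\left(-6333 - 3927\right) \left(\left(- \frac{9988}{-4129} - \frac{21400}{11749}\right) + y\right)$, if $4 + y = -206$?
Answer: $\frac{104225717499480}{48511621} \approx 2.1485 \cdot 10^{6}$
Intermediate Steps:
$y = -210$ ($y = -4 - 206 = -210$)
$\left(-6333 - 3927\right) \left(\left(- \frac{9988}{-4129} - \frac{21400}{11749}\right) + y\right) = \left(-6333 - 3927\right) \left(\left(- \frac{9988}{-4129} - \frac{21400}{11749}\right) - 210\right) = - 10260 \left(\left(\left(-9988\right) \left(- \frac{1}{4129}\right) - \frac{21400}{11749}\right) - 210\right) = - 10260 \left(\left(\frac{9988}{4129} - \frac{21400}{11749}\right) - 210\right) = - 10260 \left(\frac{28988412}{48511621} - 210\right) = \left(-10260\right) \left(- \frac{10158451998}{48511621}\right) = \frac{104225717499480}{48511621}$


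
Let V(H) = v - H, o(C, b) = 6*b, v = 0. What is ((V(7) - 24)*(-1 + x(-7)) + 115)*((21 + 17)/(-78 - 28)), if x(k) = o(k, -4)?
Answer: -16910/53 ≈ -319.06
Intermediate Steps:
V(H) = -H (V(H) = 0 - H = -H)
x(k) = -24 (x(k) = 6*(-4) = -24)
((V(7) - 24)*(-1 + x(-7)) + 115)*((21 + 17)/(-78 - 28)) = ((-1*7 - 24)*(-1 - 24) + 115)*((21 + 17)/(-78 - 28)) = ((-7 - 24)*(-25) + 115)*(38/(-106)) = (-31*(-25) + 115)*(38*(-1/106)) = (775 + 115)*(-19/53) = 890*(-19/53) = -16910/53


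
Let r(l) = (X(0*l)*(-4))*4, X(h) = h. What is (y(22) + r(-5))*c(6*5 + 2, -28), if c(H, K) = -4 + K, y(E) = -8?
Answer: 256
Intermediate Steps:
r(l) = 0 (r(l) = ((0*l)*(-4))*4 = (0*(-4))*4 = 0*4 = 0)
(y(22) + r(-5))*c(6*5 + 2, -28) = (-8 + 0)*(-4 - 28) = -8*(-32) = 256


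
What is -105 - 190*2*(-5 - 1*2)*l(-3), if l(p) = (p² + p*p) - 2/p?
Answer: 148645/3 ≈ 49548.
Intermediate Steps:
l(p) = -2/p + 2*p² (l(p) = (p² + p²) - 2/p = 2*p² - 2/p = -2/p + 2*p²)
-105 - 190*2*(-5 - 1*2)*l(-3) = -105 - 190*2*(-5 - 1*2)*2*(-1 + (-3)³)/(-3) = -105 - 190*2*(-5 - 2)*2*(-⅓)*(-1 - 27) = -105 - 190*2*(-7)*2*(-⅓)*(-28) = -105 - (-2660)*56/3 = -105 - 190*(-784/3) = -105 + 148960/3 = 148645/3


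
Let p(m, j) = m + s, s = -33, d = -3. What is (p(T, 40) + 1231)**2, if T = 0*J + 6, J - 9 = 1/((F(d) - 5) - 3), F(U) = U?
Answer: 1449616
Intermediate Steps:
J = 98/11 (J = 9 + 1/((-3 - 5) - 3) = 9 + 1/(-8 - 3) = 9 + 1/(-11) = 9 - 1/11 = 98/11 ≈ 8.9091)
T = 6 (T = 0*(98/11) + 6 = 0 + 6 = 6)
p(m, j) = -33 + m (p(m, j) = m - 33 = -33 + m)
(p(T, 40) + 1231)**2 = ((-33 + 6) + 1231)**2 = (-27 + 1231)**2 = 1204**2 = 1449616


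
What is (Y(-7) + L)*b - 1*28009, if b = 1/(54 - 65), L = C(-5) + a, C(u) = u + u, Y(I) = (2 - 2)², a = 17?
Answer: -308106/11 ≈ -28010.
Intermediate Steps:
Y(I) = 0 (Y(I) = 0² = 0)
C(u) = 2*u
L = 7 (L = 2*(-5) + 17 = -10 + 17 = 7)
b = -1/11 (b = 1/(-11) = -1/11 ≈ -0.090909)
(Y(-7) + L)*b - 1*28009 = (0 + 7)*(-1/11) - 1*28009 = 7*(-1/11) - 28009 = -7/11 - 28009 = -308106/11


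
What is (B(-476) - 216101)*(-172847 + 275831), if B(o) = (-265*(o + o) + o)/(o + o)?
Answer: -22282184652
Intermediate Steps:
B(o) = -529/2 (B(o) = (-530*o + o)/((2*o)) = (-530*o + o)*(1/(2*o)) = (-529*o)*(1/(2*o)) = -529/2)
(B(-476) - 216101)*(-172847 + 275831) = (-529/2 - 216101)*(-172847 + 275831) = -432731/2*102984 = -22282184652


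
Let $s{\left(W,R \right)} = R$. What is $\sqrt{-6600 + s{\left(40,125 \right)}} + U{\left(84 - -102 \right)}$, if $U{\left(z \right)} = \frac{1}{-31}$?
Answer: $- \frac{1}{31} + 5 i \sqrt{259} \approx -0.032258 + 80.467 i$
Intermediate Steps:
$U{\left(z \right)} = - \frac{1}{31}$
$\sqrt{-6600 + s{\left(40,125 \right)}} + U{\left(84 - -102 \right)} = \sqrt{-6600 + 125} - \frac{1}{31} = \sqrt{-6475} - \frac{1}{31} = 5 i \sqrt{259} - \frac{1}{31} = - \frac{1}{31} + 5 i \sqrt{259}$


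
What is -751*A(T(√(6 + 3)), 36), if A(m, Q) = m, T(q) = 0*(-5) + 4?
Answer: -3004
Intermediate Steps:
T(q) = 4 (T(q) = 0 + 4 = 4)
-751*A(T(√(6 + 3)), 36) = -751*4 = -3004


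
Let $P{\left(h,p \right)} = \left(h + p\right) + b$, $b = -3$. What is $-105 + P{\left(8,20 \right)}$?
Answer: $-80$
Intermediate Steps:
$P{\left(h,p \right)} = -3 + h + p$ ($P{\left(h,p \right)} = \left(h + p\right) - 3 = -3 + h + p$)
$-105 + P{\left(8,20 \right)} = -105 + \left(-3 + 8 + 20\right) = -105 + 25 = -80$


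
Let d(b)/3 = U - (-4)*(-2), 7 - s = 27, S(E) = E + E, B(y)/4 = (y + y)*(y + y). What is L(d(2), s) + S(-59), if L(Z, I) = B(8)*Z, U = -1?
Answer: -27766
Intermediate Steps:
B(y) = 16*y² (B(y) = 4*((y + y)*(y + y)) = 4*((2*y)*(2*y)) = 4*(4*y²) = 16*y²)
S(E) = 2*E
s = -20 (s = 7 - 1*27 = 7 - 27 = -20)
d(b) = -27 (d(b) = 3*(-1 - (-4)*(-2)) = 3*(-1 - 1*8) = 3*(-1 - 8) = 3*(-9) = -27)
L(Z, I) = 1024*Z (L(Z, I) = (16*8²)*Z = (16*64)*Z = 1024*Z)
L(d(2), s) + S(-59) = 1024*(-27) + 2*(-59) = -27648 - 118 = -27766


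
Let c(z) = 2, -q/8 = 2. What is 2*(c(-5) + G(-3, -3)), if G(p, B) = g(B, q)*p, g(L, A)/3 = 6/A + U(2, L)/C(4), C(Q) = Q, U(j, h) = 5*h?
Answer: 313/4 ≈ 78.250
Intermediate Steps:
q = -16 (q = -8*2 = -16)
g(L, A) = 18/A + 15*L/4 (g(L, A) = 3*(6/A + (5*L)/4) = 3*(6/A + (5*L)*(¼)) = 3*(6/A + 5*L/4) = 18/A + 15*L/4)
G(p, B) = p*(-9/8 + 15*B/4) (G(p, B) = (18/(-16) + 15*B/4)*p = (18*(-1/16) + 15*B/4)*p = (-9/8 + 15*B/4)*p = p*(-9/8 + 15*B/4))
2*(c(-5) + G(-3, -3)) = 2*(2 + (3/8)*(-3)*(-3 + 10*(-3))) = 2*(2 + (3/8)*(-3)*(-3 - 30)) = 2*(2 + (3/8)*(-3)*(-33)) = 2*(2 + 297/8) = 2*(313/8) = 313/4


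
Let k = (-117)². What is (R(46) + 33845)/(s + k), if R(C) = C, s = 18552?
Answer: 1027/977 ≈ 1.0512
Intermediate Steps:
k = 13689
(R(46) + 33845)/(s + k) = (46 + 33845)/(18552 + 13689) = 33891/32241 = 33891*(1/32241) = 1027/977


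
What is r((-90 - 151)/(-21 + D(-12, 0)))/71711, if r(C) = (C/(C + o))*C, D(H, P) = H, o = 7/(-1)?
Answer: 58081/23664630 ≈ 0.0024543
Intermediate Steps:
o = -7 (o = 7*(-1) = -7)
r(C) = C²/(-7 + C) (r(C) = (C/(C - 7))*C = (C/(-7 + C))*C = C²/(-7 + C))
r((-90 - 151)/(-21 + D(-12, 0)))/71711 = (((-90 - 151)/(-21 - 12))²/(-7 + (-90 - 151)/(-21 - 12)))/71711 = ((-241/(-33))²/(-7 - 241/(-33)))*(1/71711) = ((-241*(-1/33))²/(-7 - 241*(-1/33)))*(1/71711) = ((241/33)²/(-7 + 241/33))*(1/71711) = (58081/(1089*(10/33)))*(1/71711) = ((58081/1089)*(33/10))*(1/71711) = (58081/330)*(1/71711) = 58081/23664630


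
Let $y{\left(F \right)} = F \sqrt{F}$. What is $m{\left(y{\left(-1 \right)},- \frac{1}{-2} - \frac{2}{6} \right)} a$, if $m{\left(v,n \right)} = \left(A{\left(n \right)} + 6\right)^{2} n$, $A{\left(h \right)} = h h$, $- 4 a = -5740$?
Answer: $\frac{67572715}{7776} \approx 8689.9$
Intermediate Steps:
$a = 1435$ ($a = \left(- \frac{1}{4}\right) \left(-5740\right) = 1435$)
$A{\left(h \right)} = h^{2}$
$y{\left(F \right)} = F^{\frac{3}{2}}$
$m{\left(v,n \right)} = n \left(6 + n^{2}\right)^{2}$ ($m{\left(v,n \right)} = \left(n^{2} + 6\right)^{2} n = \left(6 + n^{2}\right)^{2} n = n \left(6 + n^{2}\right)^{2}$)
$m{\left(y{\left(-1 \right)},- \frac{1}{-2} - \frac{2}{6} \right)} a = \left(- \frac{1}{-2} - \frac{2}{6}\right) \left(6 + \left(- \frac{1}{-2} - \frac{2}{6}\right)^{2}\right)^{2} \cdot 1435 = \left(\left(-1\right) \left(- \frac{1}{2}\right) - \frac{1}{3}\right) \left(6 + \left(\left(-1\right) \left(- \frac{1}{2}\right) - \frac{1}{3}\right)^{2}\right)^{2} \cdot 1435 = \left(\frac{1}{2} - \frac{1}{3}\right) \left(6 + \left(\frac{1}{2} - \frac{1}{3}\right)^{2}\right)^{2} \cdot 1435 = \frac{\left(6 + \left(\frac{1}{6}\right)^{2}\right)^{2}}{6} \cdot 1435 = \frac{\left(6 + \frac{1}{36}\right)^{2}}{6} \cdot 1435 = \frac{\left(\frac{217}{36}\right)^{2}}{6} \cdot 1435 = \frac{1}{6} \cdot \frac{47089}{1296} \cdot 1435 = \frac{47089}{7776} \cdot 1435 = \frac{67572715}{7776}$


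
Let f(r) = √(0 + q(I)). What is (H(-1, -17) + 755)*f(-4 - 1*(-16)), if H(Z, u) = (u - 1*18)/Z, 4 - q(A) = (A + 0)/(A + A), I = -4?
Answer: 395*√14 ≈ 1478.0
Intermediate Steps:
q(A) = 7/2 (q(A) = 4 - (A + 0)/(A + A) = 4 - A/(2*A) = 4 - A*1/(2*A) = 4 - 1*½ = 4 - ½ = 7/2)
f(r) = √14/2 (f(r) = √(0 + 7/2) = √(7/2) = √14/2)
H(Z, u) = (-18 + u)/Z (H(Z, u) = (u - 18)/Z = (-18 + u)/Z)
(H(-1, -17) + 755)*f(-4 - 1*(-16)) = ((-18 - 17)/(-1) + 755)*(√14/2) = (-1*(-35) + 755)*(√14/2) = (35 + 755)*(√14/2) = 790*(√14/2) = 395*√14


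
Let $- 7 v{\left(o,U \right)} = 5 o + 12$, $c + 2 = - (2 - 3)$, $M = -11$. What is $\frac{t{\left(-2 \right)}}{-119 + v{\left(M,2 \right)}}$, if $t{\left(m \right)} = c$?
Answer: $\frac{7}{790} \approx 0.0088608$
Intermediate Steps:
$c = -1$ ($c = -2 - \left(2 - 3\right) = -2 - -1 = -2 + 1 = -1$)
$v{\left(o,U \right)} = - \frac{12}{7} - \frac{5 o}{7}$ ($v{\left(o,U \right)} = - \frac{5 o + 12}{7} = - \frac{12 + 5 o}{7} = - \frac{12}{7} - \frac{5 o}{7}$)
$t{\left(m \right)} = -1$
$\frac{t{\left(-2 \right)}}{-119 + v{\left(M,2 \right)}} = \frac{1}{-119 - - \frac{43}{7}} \left(-1\right) = \frac{1}{-119 + \left(- \frac{12}{7} + \frac{55}{7}\right)} \left(-1\right) = \frac{1}{-119 + \frac{43}{7}} \left(-1\right) = \frac{1}{- \frac{790}{7}} \left(-1\right) = \left(- \frac{7}{790}\right) \left(-1\right) = \frac{7}{790}$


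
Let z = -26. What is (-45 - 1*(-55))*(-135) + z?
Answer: -1376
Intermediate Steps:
(-45 - 1*(-55))*(-135) + z = (-45 - 1*(-55))*(-135) - 26 = (-45 + 55)*(-135) - 26 = 10*(-135) - 26 = -1350 - 26 = -1376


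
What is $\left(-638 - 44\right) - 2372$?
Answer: $-3054$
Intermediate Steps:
$\left(-638 - 44\right) - 2372 = -682 - 2372 = -3054$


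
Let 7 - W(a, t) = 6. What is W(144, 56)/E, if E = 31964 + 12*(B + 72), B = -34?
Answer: 1/32420 ≈ 3.0845e-5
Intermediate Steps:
W(a, t) = 1 (W(a, t) = 7 - 1*6 = 7 - 6 = 1)
E = 32420 (E = 31964 + 12*(-34 + 72) = 31964 + 12*38 = 31964 + 456 = 32420)
W(144, 56)/E = 1/32420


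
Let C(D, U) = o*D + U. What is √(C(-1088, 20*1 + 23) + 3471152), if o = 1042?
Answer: √2337499 ≈ 1528.9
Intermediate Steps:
C(D, U) = U + 1042*D (C(D, U) = 1042*D + U = U + 1042*D)
√(C(-1088, 20*1 + 23) + 3471152) = √(((20*1 + 23) + 1042*(-1088)) + 3471152) = √(((20 + 23) - 1133696) + 3471152) = √((43 - 1133696) + 3471152) = √(-1133653 + 3471152) = √2337499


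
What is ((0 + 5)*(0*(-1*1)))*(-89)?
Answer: 0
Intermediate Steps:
((0 + 5)*(0*(-1*1)))*(-89) = (5*(0*(-1)))*(-89) = (5*0)*(-89) = 0*(-89) = 0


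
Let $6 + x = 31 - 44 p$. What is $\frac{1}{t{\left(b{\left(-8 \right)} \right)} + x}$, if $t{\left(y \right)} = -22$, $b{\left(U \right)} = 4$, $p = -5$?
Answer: $\frac{1}{223} \approx 0.0044843$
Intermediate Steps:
$x = 245$ ($x = -6 + \left(31 - -220\right) = -6 + \left(31 + 220\right) = -6 + 251 = 245$)
$\frac{1}{t{\left(b{\left(-8 \right)} \right)} + x} = \frac{1}{-22 + 245} = \frac{1}{223}$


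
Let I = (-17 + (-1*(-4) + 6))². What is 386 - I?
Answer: 337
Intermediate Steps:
I = 49 (I = (-17 + (4 + 6))² = (-17 + 10)² = (-7)² = 49)
386 - I = 386 - 1*49 = 386 - 49 = 337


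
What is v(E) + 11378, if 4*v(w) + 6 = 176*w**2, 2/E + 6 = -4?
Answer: 568913/50 ≈ 11378.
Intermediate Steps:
E = -1/5 (E = 2/(-6 - 4) = 2/(-10) = 2*(-1/10) = -1/5 ≈ -0.20000)
v(w) = -3/2 + 44*w**2 (v(w) = -3/2 + (176*w**2)/4 = -3/2 + 44*w**2)
v(E) + 11378 = (-3/2 + 44*(-1/5)**2) + 11378 = (-3/2 + 44*(1/25)) + 11378 = (-3/2 + 44/25) + 11378 = 13/50 + 11378 = 568913/50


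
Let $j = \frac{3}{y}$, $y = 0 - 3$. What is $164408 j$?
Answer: $-164408$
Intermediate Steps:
$y = -3$ ($y = 0 - 3 = -3$)
$j = -1$ ($j = \frac{3}{-3} = 3 \left(- \frac{1}{3}\right) = -1$)
$164408 j = 164408 \left(-1\right) = -164408$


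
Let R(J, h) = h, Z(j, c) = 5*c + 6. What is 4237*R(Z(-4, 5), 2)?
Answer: 8474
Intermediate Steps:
Z(j, c) = 6 + 5*c
4237*R(Z(-4, 5), 2) = 4237*2 = 8474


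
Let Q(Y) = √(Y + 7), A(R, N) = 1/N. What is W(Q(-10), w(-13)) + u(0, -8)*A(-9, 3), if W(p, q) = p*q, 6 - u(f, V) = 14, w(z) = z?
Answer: -8/3 - 13*I*√3 ≈ -2.6667 - 22.517*I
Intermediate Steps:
u(f, V) = -8 (u(f, V) = 6 - 1*14 = 6 - 14 = -8)
Q(Y) = √(7 + Y)
W(Q(-10), w(-13)) + u(0, -8)*A(-9, 3) = √(7 - 10)*(-13) - 8/3 = √(-3)*(-13) - 8*⅓ = (I*√3)*(-13) - 8/3 = -13*I*√3 - 8/3 = -8/3 - 13*I*√3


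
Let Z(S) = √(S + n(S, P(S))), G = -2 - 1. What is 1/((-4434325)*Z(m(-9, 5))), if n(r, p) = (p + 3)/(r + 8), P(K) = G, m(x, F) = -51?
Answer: I*√51/226150575 ≈ 3.1578e-8*I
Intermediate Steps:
G = -3
P(K) = -3
n(r, p) = (3 + p)/(8 + r)
Z(S) = √S (Z(S) = √(S + (3 - 3)/(8 + S)) = √(S + 0/(8 + S)) = √(S + 0) = √S)
1/((-4434325)*Z(m(-9, 5))) = 1/((-4434325)*(√(-51))) = -(-I*√51/51)/4434325 = -(-1)*I*√51/226150575 = I*√51/226150575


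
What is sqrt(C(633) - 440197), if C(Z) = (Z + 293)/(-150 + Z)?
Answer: 5*I*sqrt(4107706827)/483 ≈ 663.47*I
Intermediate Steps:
C(Z) = (293 + Z)/(-150 + Z)
sqrt(C(633) - 440197) = sqrt((293 + 633)/(-150 + 633) - 440197) = sqrt(926/483 - 440197) = sqrt(-212614225/483) = 5*I*sqrt(4107706827)/483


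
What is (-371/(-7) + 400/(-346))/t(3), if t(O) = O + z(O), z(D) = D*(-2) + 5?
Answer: 8969/346 ≈ 25.922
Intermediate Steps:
z(D) = 5 - 2*D (z(D) = -2*D + 5 = 5 - 2*D)
t(O) = 5 - O (t(O) = O + (5 - 2*O) = 5 - O)
(-371/(-7) + 400/(-346))/t(3) = (-371/(-7) + 400/(-346))/(5 - 1*3) = (-371*(-⅐) + 400*(-1/346))/(5 - 3) = (53 - 200/173)/2 = (8969/173)*(½) = 8969/346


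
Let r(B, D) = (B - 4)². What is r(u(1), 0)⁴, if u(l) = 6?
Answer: 256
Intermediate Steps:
r(B, D) = (-4 + B)²
r(u(1), 0)⁴ = ((-4 + 6)²)⁴ = (2²)⁴ = 4⁴ = 256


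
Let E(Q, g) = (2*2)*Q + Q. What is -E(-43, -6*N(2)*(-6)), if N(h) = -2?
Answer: 215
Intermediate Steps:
E(Q, g) = 5*Q (E(Q, g) = 4*Q + Q = 5*Q)
-E(-43, -6*N(2)*(-6)) = -5*(-43) = -1*(-215) = 215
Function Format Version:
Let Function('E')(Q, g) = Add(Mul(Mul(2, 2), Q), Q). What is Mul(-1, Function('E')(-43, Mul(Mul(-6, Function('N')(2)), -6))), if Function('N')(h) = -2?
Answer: 215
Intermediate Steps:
Function('E')(Q, g) = Mul(5, Q) (Function('E')(Q, g) = Add(Mul(4, Q), Q) = Mul(5, Q))
Mul(-1, Function('E')(-43, Mul(Mul(-6, Function('N')(2)), -6))) = Mul(-1, Mul(5, -43)) = Mul(-1, -215) = 215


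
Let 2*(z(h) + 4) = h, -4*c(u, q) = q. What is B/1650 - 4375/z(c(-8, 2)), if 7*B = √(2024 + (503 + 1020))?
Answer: 17500/17 + √3547/11550 ≈ 1029.4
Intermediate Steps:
c(u, q) = -q/4
B = √3547/7 (B = √(2024 + (503 + 1020))/7 = √(2024 + 1523)/7 = √3547/7 ≈ 8.5081)
z(h) = -4 + h/2
B/1650 - 4375/z(c(-8, 2)) = (√3547/7)/1650 - 4375/(-4 + (-¼*2)/2) = (√3547/7)*(1/1650) - 4375/(-4 + (½)*(-½)) = √3547/11550 - 4375/(-4 - ¼) = √3547/11550 - 4375/(-17/4) = √3547/11550 - 4375*(-4/17) = √3547/11550 + 17500/17 = 17500/17 + √3547/11550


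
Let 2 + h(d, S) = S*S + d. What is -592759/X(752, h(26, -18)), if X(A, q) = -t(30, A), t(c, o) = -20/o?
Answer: -111438692/5 ≈ -2.2288e+7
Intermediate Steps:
h(d, S) = -2 + d + S² (h(d, S) = -2 + (S*S + d) = -2 + (S² + d) = -2 + (d + S²) = -2 + d + S²)
X(A, q) = 20/A (X(A, q) = -(-20)/A = 20/A)
-592759/X(752, h(26, -18)) = -592759/(20/752) = -592759/(20*(1/752)) = -592759/5/188 = -592759*188/5 = -111438692/5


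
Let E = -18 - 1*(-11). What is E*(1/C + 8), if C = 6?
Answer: -343/6 ≈ -57.167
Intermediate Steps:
E = -7 (E = -18 + 11 = -7)
E*(1/C + 8) = -7*(1/6 + 8) = -7*(⅙ + 8) = -7*49/6 = -343/6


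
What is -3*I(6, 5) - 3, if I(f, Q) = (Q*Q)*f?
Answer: -453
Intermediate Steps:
I(f, Q) = f*Q² (I(f, Q) = Q²*f = f*Q²)
-3*I(6, 5) - 3 = -18*5² - 3 = -18*25 - 3 = -3*150 - 3 = -450 - 3 = -453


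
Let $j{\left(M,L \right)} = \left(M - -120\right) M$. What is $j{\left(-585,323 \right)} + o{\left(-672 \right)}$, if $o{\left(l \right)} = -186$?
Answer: $271839$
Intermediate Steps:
$j{\left(M,L \right)} = M \left(120 + M\right)$ ($j{\left(M,L \right)} = \left(M + 120\right) M = \left(120 + M\right) M = M \left(120 + M\right)$)
$j{\left(-585,323 \right)} + o{\left(-672 \right)} = - 585 \left(120 - 585\right) - 186 = \left(-585\right) \left(-465\right) - 186 = 272025 - 186 = 271839$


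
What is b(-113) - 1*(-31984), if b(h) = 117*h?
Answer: 18763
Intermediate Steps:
b(-113) - 1*(-31984) = 117*(-113) - 1*(-31984) = -13221 + 31984 = 18763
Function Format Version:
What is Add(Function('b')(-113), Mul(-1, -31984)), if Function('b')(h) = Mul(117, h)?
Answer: 18763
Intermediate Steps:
Add(Function('b')(-113), Mul(-1, -31984)) = Add(Mul(117, -113), Mul(-1, -31984)) = Add(-13221, 31984) = 18763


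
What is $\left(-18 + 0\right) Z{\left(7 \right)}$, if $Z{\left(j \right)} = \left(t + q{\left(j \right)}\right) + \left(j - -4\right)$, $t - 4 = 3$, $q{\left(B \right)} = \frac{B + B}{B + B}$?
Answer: $-342$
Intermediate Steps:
$q{\left(B \right)} = 1$ ($q{\left(B \right)} = \frac{2 B}{2 B} = 2 B \frac{1}{2 B} = 1$)
$t = 7$ ($t = 4 + 3 = 7$)
$Z{\left(j \right)} = 12 + j$ ($Z{\left(j \right)} = \left(7 + 1\right) + \left(j - -4\right) = 8 + \left(j + 4\right) = 8 + \left(4 + j\right) = 12 + j$)
$\left(-18 + 0\right) Z{\left(7 \right)} = \left(-18 + 0\right) \left(12 + 7\right) = \left(-18\right) 19 = -342$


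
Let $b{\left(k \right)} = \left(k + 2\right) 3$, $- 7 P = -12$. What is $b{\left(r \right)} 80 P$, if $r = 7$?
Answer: $\frac{25920}{7} \approx 3702.9$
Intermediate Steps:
$P = \frac{12}{7}$ ($P = \left(- \frac{1}{7}\right) \left(-12\right) = \frac{12}{7} \approx 1.7143$)
$b{\left(k \right)} = 6 + 3 k$ ($b{\left(k \right)} = \left(2 + k\right) 3 = 6 + 3 k$)
$b{\left(r \right)} 80 P = \left(6 + 3 \cdot 7\right) 80 \cdot \frac{12}{7} = \left(6 + 21\right) 80 \cdot \frac{12}{7} = 27 \cdot 80 \cdot \frac{12}{7} = 2160 \cdot \frac{12}{7} = \frac{25920}{7}$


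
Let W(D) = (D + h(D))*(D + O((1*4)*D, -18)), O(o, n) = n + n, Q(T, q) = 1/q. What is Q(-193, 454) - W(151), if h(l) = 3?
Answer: -8040339/454 ≈ -17710.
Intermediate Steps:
O(o, n) = 2*n
W(D) = (-36 + D)*(3 + D) (W(D) = (D + 3)*(D + 2*(-18)) = (3 + D)*(D - 36) = (3 + D)*(-36 + D) = (-36 + D)*(3 + D))
Q(-193, 454) - W(151) = 1/454 - (-108 + 151**2 - 33*151) = 1/454 - (-108 + 22801 - 4983) = 1/454 - 1*17710 = 1/454 - 17710 = -8040339/454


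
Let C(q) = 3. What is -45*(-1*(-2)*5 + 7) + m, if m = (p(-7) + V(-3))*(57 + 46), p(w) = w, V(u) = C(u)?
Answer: -1177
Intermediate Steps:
V(u) = 3
m = -412 (m = (-7 + 3)*(57 + 46) = -4*103 = -412)
-45*(-1*(-2)*5 + 7) + m = -45*(-1*(-2)*5 + 7) - 412 = -45*(2*5 + 7) - 412 = -45*(10 + 7) - 412 = -45*17 - 412 = -765 - 412 = -1177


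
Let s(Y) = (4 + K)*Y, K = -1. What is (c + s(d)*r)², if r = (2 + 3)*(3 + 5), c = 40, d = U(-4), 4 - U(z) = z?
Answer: 1000000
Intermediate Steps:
U(z) = 4 - z
d = 8 (d = 4 - 1*(-4) = 4 + 4 = 8)
s(Y) = 3*Y (s(Y) = (4 - 1)*Y = 3*Y)
r = 40 (r = 5*8 = 40)
(c + s(d)*r)² = (40 + (3*8)*40)² = (40 + 24*40)² = (40 + 960)² = 1000² = 1000000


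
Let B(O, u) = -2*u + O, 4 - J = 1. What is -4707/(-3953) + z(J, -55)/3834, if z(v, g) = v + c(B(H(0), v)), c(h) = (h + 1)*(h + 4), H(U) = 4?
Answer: 18050591/15155802 ≈ 1.1910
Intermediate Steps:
J = 3 (J = 4 - 1*1 = 4 - 1 = 3)
B(O, u) = O - 2*u
c(h) = (1 + h)*(4 + h)
z(v, g) = 24 + (4 - 2*v)² - 9*v (z(v, g) = v + (4 + (4 - 2*v)² + 5*(4 - 2*v)) = v + (4 + (4 - 2*v)² + (20 - 10*v)) = v + (24 + (4 - 2*v)² - 10*v) = 24 + (4 - 2*v)² - 9*v)
-4707/(-3953) + z(J, -55)/3834 = -4707/(-3953) + (40 - 25*3 + 4*3²)/3834 = -4707*(-1/3953) + (40 - 75 + 4*9)*(1/3834) = 4707/3953 + (40 - 75 + 36)*(1/3834) = 4707/3953 + 1*(1/3834) = 4707/3953 + 1/3834 = 18050591/15155802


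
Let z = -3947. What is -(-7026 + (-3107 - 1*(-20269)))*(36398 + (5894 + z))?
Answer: -388664920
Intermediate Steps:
-(-7026 + (-3107 - 1*(-20269)))*(36398 + (5894 + z)) = -(-7026 + (-3107 - 1*(-20269)))*(36398 + (5894 - 3947)) = -(-7026 + (-3107 + 20269))*(36398 + 1947) = -(-7026 + 17162)*38345 = -10136*38345 = -1*388664920 = -388664920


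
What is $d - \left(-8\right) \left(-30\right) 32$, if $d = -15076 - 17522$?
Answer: $-40278$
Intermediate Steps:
$d = -32598$ ($d = -15076 - 17522 = -32598$)
$d - \left(-8\right) \left(-30\right) 32 = -32598 - \left(-8\right) \left(-30\right) 32 = -32598 - 240 \cdot 32 = -32598 - 7680 = -40278$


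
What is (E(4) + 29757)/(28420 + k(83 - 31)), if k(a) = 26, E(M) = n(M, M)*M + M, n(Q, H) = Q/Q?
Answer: 29765/28446 ≈ 1.0464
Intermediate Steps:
n(Q, H) = 1
E(M) = 2*M (E(M) = 1*M + M = M + M = 2*M)
(E(4) + 29757)/(28420 + k(83 - 31)) = (2*4 + 29757)/(28420 + 26) = (8 + 29757)/28446 = 29765*(1/28446) = 29765/28446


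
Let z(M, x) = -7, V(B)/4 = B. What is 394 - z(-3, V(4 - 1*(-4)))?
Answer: 401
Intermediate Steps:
V(B) = 4*B
394 - z(-3, V(4 - 1*(-4))) = 394 - 1*(-7) = 394 + 7 = 401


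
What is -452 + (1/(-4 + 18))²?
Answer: -88591/196 ≈ -452.00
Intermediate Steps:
-452 + (1/(-4 + 18))² = -452 + (1/14)² = -452 + 1/196 = -88591/196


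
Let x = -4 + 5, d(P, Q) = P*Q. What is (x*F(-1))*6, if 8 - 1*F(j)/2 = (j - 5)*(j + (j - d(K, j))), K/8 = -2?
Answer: -1200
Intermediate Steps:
K = -16 (K = 8*(-2) = -16)
F(j) = 16 - 36*j*(-5 + j) (F(j) = 16 - 2*(j - 5)*(j + (j - (-16)*j)) = 16 - 2*(-5 + j)*(j + (j + 16*j)) = 16 - 2*(-5 + j)*(j + 17*j) = 16 - 2*(-5 + j)*18*j = 16 - 36*j*(-5 + j))
x = 1
(x*F(-1))*6 = (1*(16 - 36*(-1)**2 + 180*(-1)))*6 = (1*(16 - 36*1 - 180))*6 = (1*(16 - 36 - 180))*6 = (1*(-200))*6 = -200*6 = -1200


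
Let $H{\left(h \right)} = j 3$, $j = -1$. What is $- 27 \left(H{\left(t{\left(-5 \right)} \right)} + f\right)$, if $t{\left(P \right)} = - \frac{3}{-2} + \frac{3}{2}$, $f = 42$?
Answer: $-1053$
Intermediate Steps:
$t{\left(P \right)} = 3$ ($t{\left(P \right)} = \left(-3\right) \left(- \frac{1}{2}\right) + 3 \cdot \frac{1}{2} = \frac{3}{2} + \frac{3}{2} = 3$)
$H{\left(h \right)} = -3$ ($H{\left(h \right)} = \left(-1\right) 3 = -3$)
$- 27 \left(H{\left(t{\left(-5 \right)} \right)} + f\right) = - 27 \left(-3 + 42\right) = \left(-27\right) 39 = -1053$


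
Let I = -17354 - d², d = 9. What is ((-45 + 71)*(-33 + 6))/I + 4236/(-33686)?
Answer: -25103544/293657705 ≈ -0.085486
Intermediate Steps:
I = -17435 (I = -17354 - 1*9² = -17354 - 1*81 = -17354 - 81 = -17435)
((-45 + 71)*(-33 + 6))/I + 4236/(-33686) = ((-45 + 71)*(-33 + 6))/(-17435) + 4236/(-33686) = (26*(-27))*(-1/17435) + 4236*(-1/33686) = -702*(-1/17435) - 2118/16843 = 702/17435 - 2118/16843 = -25103544/293657705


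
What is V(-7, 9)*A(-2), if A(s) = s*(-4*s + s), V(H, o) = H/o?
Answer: 28/3 ≈ 9.3333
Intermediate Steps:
A(s) = -3*s² (A(s) = s*(-3*s) = -3*s²)
V(-7, 9)*A(-2) = (-7/9)*(-3*(-2)²) = (-7*⅑)*(-3*4) = -7/9*(-12) = 28/3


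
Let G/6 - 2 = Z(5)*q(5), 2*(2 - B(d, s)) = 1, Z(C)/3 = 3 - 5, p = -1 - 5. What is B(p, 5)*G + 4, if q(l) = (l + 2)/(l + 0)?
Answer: -268/5 ≈ -53.600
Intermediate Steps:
p = -6
Z(C) = -6 (Z(C) = 3*(3 - 5) = 3*(-2) = -6)
B(d, s) = 3/2 (B(d, s) = 2 - ½*1 = 2 - ½ = 3/2)
q(l) = (2 + l)/l
G = -192/5 (G = 12 + 6*(-6*(2 + 5)/5) = 12 + 6*(-6*7/5) = 12 + 6*(-42/5) = 12 - 252/5 = -192/5 ≈ -38.400)
B(p, 5)*G + 4 = (3/2)*(-192/5) + 4 = -288/5 + 4 = -268/5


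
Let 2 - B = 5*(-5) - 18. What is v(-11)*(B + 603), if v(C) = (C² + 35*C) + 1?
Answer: -170424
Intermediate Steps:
v(C) = 1 + C² + 35*C
B = 45 (B = 2 - (5*(-5) - 18) = 2 - (-25 - 18) = 2 - 1*(-43) = 2 + 43 = 45)
v(-11)*(B + 603) = (1 + (-11)² + 35*(-11))*(45 + 603) = (1 + 121 - 385)*648 = -263*648 = -170424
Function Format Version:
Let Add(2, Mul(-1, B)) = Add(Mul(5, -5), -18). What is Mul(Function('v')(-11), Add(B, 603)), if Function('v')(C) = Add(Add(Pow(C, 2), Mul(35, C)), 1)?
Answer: -170424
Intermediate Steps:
Function('v')(C) = Add(1, Pow(C, 2), Mul(35, C))
B = 45 (B = Add(2, Mul(-1, Add(Mul(5, -5), -18))) = Add(2, Mul(-1, Add(-25, -18))) = Add(2, Mul(-1, -43)) = Add(2, 43) = 45)
Mul(Function('v')(-11), Add(B, 603)) = Mul(Add(1, Pow(-11, 2), Mul(35, -11)), Add(45, 603)) = Mul(Add(1, 121, -385), 648) = Mul(-263, 648) = -170424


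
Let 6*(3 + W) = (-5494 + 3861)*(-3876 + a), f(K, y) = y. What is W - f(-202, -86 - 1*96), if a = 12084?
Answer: -2233765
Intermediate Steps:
W = -2233947 (W = -3 + ((-5494 + 3861)*(-3876 + 12084))/6 = -3 + (-1633*8208)/6 = -3 + (⅙)*(-13403664) = -3 - 2233944 = -2233947)
W - f(-202, -86 - 1*96) = -2233947 - (-86 - 1*96) = -2233947 - (-86 - 96) = -2233947 - 1*(-182) = -2233947 + 182 = -2233765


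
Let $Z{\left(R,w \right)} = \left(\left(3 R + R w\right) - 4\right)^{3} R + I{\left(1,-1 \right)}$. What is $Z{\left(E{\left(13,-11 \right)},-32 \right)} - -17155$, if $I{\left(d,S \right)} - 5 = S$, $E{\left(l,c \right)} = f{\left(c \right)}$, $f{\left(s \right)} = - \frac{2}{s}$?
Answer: $\frac{249102503}{14641} \approx 17014.0$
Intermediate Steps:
$E{\left(l,c \right)} = - \frac{2}{c}$
$I{\left(d,S \right)} = 5 + S$
$Z{\left(R,w \right)} = 4 + R \left(-4 + 3 R + R w\right)^{3}$ ($Z{\left(R,w \right)} = \left(\left(3 R + R w\right) - 4\right)^{3} R + \left(5 - 1\right) = \left(-4 + 3 R + R w\right)^{3} R + 4 = R \left(-4 + 3 R + R w\right)^{3} + 4 = 4 + R \left(-4 + 3 R + R w\right)^{3}$)
$Z{\left(E{\left(13,-11 \right)},-32 \right)} - -17155 = \left(4 + - \frac{2}{-11} \left(-4 + 3 \left(- \frac{2}{-11}\right) + - \frac{2}{-11} \left(-32\right)\right)^{3}\right) - -17155 = \left(4 + \left(-2\right) \left(- \frac{1}{11}\right) \left(-4 + 3 \left(\left(-2\right) \left(- \frac{1}{11}\right)\right) + \left(-2\right) \left(- \frac{1}{11}\right) \left(-32\right)\right)^{3}\right) + 17155 = \left(4 + \frac{2 \left(-4 + 3 \cdot \frac{2}{11} + \frac{2}{11} \left(-32\right)\right)^{3}}{11}\right) + 17155 = \left(4 + \frac{2 \left(-4 + \frac{6}{11} - \frac{64}{11}\right)^{3}}{11}\right) + 17155 = \left(4 + \frac{2 \left(- \frac{102}{11}\right)^{3}}{11}\right) + 17155 = \left(4 + \frac{2}{11} \left(- \frac{1061208}{1331}\right)\right) + 17155 = \left(4 - \frac{2122416}{14641}\right) + 17155 = - \frac{2063852}{14641} + 17155 = \frac{249102503}{14641}$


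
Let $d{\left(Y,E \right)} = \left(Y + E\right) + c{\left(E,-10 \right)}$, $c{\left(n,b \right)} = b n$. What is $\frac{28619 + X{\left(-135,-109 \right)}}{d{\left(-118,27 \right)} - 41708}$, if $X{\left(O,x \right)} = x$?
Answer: $- \frac{28510}{42069} \approx -0.6777$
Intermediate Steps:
$d{\left(Y,E \right)} = Y - 9 E$ ($d{\left(Y,E \right)} = \left(Y + E\right) - 10 E = \left(E + Y\right) - 10 E = Y - 9 E$)
$\frac{28619 + X{\left(-135,-109 \right)}}{d{\left(-118,27 \right)} - 41708} = \frac{28619 - 109}{\left(-118 - 243\right) - 41708} = \frac{28510}{\left(-118 - 243\right) - 41708} = \frac{28510}{-361 - 41708} = \frac{28510}{-42069} = 28510 \left(- \frac{1}{42069}\right) = - \frac{28510}{42069}$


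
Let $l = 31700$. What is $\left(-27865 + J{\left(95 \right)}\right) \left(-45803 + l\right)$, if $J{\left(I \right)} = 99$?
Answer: $391583898$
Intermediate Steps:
$\left(-27865 + J{\left(95 \right)}\right) \left(-45803 + l\right) = \left(-27865 + 99\right) \left(-45803 + 31700\right) = \left(-27766\right) \left(-14103\right) = 391583898$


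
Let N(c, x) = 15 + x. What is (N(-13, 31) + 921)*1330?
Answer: 1286110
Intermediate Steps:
(N(-13, 31) + 921)*1330 = ((15 + 31) + 921)*1330 = (46 + 921)*1330 = 967*1330 = 1286110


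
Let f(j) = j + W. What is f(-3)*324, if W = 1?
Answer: -648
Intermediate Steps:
f(j) = 1 + j (f(j) = j + 1 = 1 + j)
f(-3)*324 = (1 - 3)*324 = -2*324 = -648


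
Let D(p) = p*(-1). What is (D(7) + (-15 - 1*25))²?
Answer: 2209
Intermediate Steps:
D(p) = -p
(D(7) + (-15 - 1*25))² = (-1*7 + (-15 - 1*25))² = (-7 + (-15 - 25))² = (-7 - 40)² = (-47)² = 2209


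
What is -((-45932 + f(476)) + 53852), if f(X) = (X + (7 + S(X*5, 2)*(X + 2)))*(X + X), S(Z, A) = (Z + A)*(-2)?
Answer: 2167419048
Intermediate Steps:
S(Z, A) = -2*A - 2*Z (S(Z, A) = (A + Z)*(-2) = -2*A - 2*Z)
f(X) = 2*X*(7 + X + (-4 - 10*X)*(2 + X)) (f(X) = (X + (7 + (-2*2 - 2*X*5)*(X + 2)))*(X + X) = (X + (7 + (-4 - 10*X)*(2 + X)))*(2*X) = (7 + X + (-4 - 10*X)*(2 + X))*(2*X) = 2*X*(7 + X + (-4 - 10*X)*(2 + X)))
-((-45932 + f(476)) + 53852) = -((-45932 + 2*476*(-1 - 23*476 - 10*476²)) + 53852) = -((-45932 + 2*476*(-1 - 10948 - 10*226576)) + 53852) = -((-45932 + 2*476*(-1 - 10948 - 2265760)) + 53852) = -((-45932 + 2*476*(-2276709)) + 53852) = -((-45932 - 2167426968) + 53852) = -(-2167472900 + 53852) = -1*(-2167419048) = 2167419048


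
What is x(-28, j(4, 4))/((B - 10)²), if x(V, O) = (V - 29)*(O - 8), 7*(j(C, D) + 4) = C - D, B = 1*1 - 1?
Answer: 171/25 ≈ 6.8400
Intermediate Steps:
B = 0 (B = 1 - 1 = 0)
j(C, D) = -4 - D/7 + C/7 (j(C, D) = -4 + (C - D)/7 = -4 + (-D/7 + C/7) = -4 - D/7 + C/7)
x(V, O) = (-29 + V)*(-8 + O)
x(-28, j(4, 4))/((B - 10)²) = (232 - 29*(-4 - ⅐*4 + (⅐)*4) - 8*(-28) + (-4 - ⅐*4 + (⅐)*4)*(-28))/((0 - 10)²) = (232 - 29*(-4 - 4/7 + 4/7) + 224 + (-4 - 4/7 + 4/7)*(-28))/((-10)²) = (232 - 29*(-4) + 224 - 4*(-28))/100 = (232 + 116 + 224 + 112)*(1/100) = 684*(1/100) = 171/25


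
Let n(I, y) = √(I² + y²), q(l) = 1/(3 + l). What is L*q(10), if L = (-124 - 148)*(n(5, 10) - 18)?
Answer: 4896/13 - 1360*√5/13 ≈ 142.69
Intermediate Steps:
L = 4896 - 1360*√5 (L = (-124 - 148)*(√(5² + 10²) - 18) = -272*(√(25 + 100) - 18) = -272*(√125 - 18) = -272*(5*√5 - 18) = -272*(-18 + 5*√5) = 4896 - 1360*√5 ≈ 1854.9)
L*q(10) = (4896 - 1360*√5)/(3 + 10) = (4896 - 1360*√5)/13 = (4896 - 1360*√5)*(1/13) = 4896/13 - 1360*√5/13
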